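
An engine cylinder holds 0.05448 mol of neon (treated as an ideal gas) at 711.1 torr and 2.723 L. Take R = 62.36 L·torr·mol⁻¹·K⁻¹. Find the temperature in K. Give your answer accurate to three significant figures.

PV = nRT ⇒ T = PV/(nR) = (711.1 × 2.723) / (0.05448 × 62.36)

T ≈ 570 K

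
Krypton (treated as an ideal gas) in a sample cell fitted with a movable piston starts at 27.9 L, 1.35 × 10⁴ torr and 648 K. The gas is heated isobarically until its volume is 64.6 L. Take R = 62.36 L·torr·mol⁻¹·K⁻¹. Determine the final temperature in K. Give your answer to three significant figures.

T₂ ≈ 1.50e+03 K

P constant ⇒ V ∝ T: P₂ = P₁; T₂ = T₁·(V₂/V₁) = 1500 K.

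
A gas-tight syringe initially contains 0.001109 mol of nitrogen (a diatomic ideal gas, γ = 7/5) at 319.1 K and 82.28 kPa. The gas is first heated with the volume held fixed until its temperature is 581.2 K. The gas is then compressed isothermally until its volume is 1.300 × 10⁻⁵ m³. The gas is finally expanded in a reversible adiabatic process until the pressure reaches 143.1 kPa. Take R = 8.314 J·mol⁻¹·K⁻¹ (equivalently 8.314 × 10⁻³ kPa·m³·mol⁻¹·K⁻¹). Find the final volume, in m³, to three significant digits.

V₄ ≈ 2.77e-05 m³

From PV = nRT: V₁ = nRT₁/P₁ = 3.576e-05 m³.
V constant ⇒ P ∝ T: V₂ = V₁; P₂ = P₁·(T₂/T₁) = 149.9 kPa.
T constant ⇒ Boyle's law P V = const: T₃ = T₂; P₃ = P₂·(V₂/V₃) = 412.2 kPa.
Adiabatic (γ = 7/5), T V^(γ−1) and P V^γ constant: T₄ = T₃·(P₄/P₃)^((γ−1)/γ) = 429.6 K; V₄ = V₃·(P₃/P₄)^(1/γ) = 2.768e-05 m³.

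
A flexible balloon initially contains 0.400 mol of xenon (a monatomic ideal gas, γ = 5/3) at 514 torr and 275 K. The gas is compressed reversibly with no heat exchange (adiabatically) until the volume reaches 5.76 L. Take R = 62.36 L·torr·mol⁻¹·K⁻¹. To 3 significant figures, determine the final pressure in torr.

P₂ ≈ 2.09e+03 torr

From PV = nRT: V₁ = nRT₁/P₁ = 13.35 L.
Adiabatic (γ = 5/3), T V^(γ−1) and P V^γ constant: T₂ = T₁·(V₁/V₂)^(γ−1) = 481.5 K; P₂ = P₁·(V₁/V₂)^γ = 2085 torr.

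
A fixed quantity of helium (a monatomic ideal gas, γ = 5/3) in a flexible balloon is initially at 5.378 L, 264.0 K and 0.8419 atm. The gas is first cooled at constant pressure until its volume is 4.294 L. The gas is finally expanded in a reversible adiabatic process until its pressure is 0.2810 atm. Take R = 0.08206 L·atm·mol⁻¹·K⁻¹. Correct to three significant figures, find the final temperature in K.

T₃ ≈ 136 K

Isobaric, so V/T is constant: P₂ = P₁; T₂ = T₁·(V₂/V₁) = 210.8 K.
Reversible adiabatic, γ = 5/3: T₃ = T₂·(P₃/P₂)^((γ−1)/γ) = 135.9 K; V₃ = V₂·(P₂/P₃)^(1/γ) = 8.295 L.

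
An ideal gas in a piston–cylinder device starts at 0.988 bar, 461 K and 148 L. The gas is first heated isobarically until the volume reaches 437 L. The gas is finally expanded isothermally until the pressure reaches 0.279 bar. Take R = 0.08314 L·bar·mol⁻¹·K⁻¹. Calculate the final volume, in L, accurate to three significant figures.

Isobaric, so V/T is constant: P₂ = P₁; T₂ = T₁·(V₂/V₁) = 1361 K.
T constant ⇒ Boyle's law P V = const: T₃ = T₂; V₃ = V₂·(P₂/P₃) = 1548 L.

V₃ ≈ 1.55e+03 L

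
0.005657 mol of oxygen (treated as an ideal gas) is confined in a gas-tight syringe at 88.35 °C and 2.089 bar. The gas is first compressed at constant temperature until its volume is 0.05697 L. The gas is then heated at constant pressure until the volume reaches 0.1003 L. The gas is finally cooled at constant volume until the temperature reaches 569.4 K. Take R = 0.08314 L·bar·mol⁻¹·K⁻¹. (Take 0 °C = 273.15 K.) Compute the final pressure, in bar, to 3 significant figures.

P₄ ≈ 2.67 bar

Convert: T₁ = 361.5 K.
From PV = nRT: V₁ = nRT₁/P₁ = 0.08139 L.
T constant ⇒ Boyle's law P V = const: T₂ = T₁; P₂ = P₁·(V₁/V₂) = 2.984 bar.
P constant ⇒ V ∝ T: P₃ = P₂; T₃ = T₂·(V₃/V₂) = 636.4 K.
V constant ⇒ P ∝ T: V₄ = V₃; P₄ = P₃·(T₄/T₃) = 2.670 bar.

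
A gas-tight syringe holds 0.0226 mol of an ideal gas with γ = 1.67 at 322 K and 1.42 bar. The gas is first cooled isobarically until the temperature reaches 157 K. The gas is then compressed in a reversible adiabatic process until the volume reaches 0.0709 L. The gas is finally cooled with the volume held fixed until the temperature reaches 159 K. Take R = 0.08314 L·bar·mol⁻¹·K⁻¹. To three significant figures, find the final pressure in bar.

From PV = nRT: V₁ = nRT₁/P₁ = 0.4261 L.
Isobaric, so V/T is constant: P₂ = P₁; V₂ = V₁·(T₂/T₁) = 0.2077 L.
Reversible adiabatic, γ = 1.67: T₃ = T₂·(V₂/V₃)^(γ−1) = 322.6 K; P₃ = P₂·(V₂/V₃)^γ = 8.550 bar.
Isochoric, so P/T is constant: V₄ = V₃; P₄ = P₃·(T₄/T₃) = 4.214 bar.

P₄ ≈ 4.21 bar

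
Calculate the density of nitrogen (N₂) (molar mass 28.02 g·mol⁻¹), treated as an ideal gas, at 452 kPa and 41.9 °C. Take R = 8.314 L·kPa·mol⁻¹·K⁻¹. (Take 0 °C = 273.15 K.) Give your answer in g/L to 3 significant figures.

ρ = PM/(RT) = (452 × 28.02) / (8.314 × 315.0)

ρ ≈ 4.84 g/L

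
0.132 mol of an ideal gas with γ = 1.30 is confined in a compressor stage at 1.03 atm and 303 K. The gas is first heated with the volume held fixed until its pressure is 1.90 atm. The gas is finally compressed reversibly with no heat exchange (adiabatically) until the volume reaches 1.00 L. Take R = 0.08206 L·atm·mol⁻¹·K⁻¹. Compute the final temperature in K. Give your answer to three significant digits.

T₃ ≈ 791 K

From PV = nRT: V₁ = nRT₁/P₁ = 3.186 L.
V constant ⇒ P ∝ T: V₂ = V₁; T₂ = T₁·(P₂/P₁) = 558.9 K.
Reversible adiabatic, γ = 1.30: T₃ = T₂·(V₂/V₃)^(γ−1) = 791.3 K; P₃ = P₂·(V₂/V₃)^γ = 8.572 atm.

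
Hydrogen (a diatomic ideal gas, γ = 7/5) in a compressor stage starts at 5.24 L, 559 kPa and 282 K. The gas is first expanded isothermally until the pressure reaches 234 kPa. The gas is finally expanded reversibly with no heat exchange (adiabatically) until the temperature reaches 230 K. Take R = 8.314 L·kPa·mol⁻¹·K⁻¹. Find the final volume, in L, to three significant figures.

V₃ ≈ 20.8 L

T constant ⇒ Boyle's law P V = const: T₂ = T₁; V₂ = V₁·(P₁/P₂) = 12.52 L.
Adiabatic (γ = 7/5), T V^(γ−1) and P V^γ constant: P₃ = P₂·(T₃/T₂)^(γ/(γ−1)) = 114.7 kPa; V₃ = V₂·(T₂/T₃)^(1/(γ−1)) = 20.84 L.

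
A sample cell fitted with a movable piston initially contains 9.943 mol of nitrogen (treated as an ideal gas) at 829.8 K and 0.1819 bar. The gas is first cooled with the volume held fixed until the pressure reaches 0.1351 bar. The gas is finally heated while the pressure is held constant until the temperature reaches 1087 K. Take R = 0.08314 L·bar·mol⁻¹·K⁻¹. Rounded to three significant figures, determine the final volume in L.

V₃ ≈ 6.65e+03 L

From PV = nRT: V₁ = nRT₁/P₁ = 3771 L.
V constant ⇒ P ∝ T: V₂ = V₁; T₂ = T₁·(P₂/P₁) = 616.3 K.
P constant ⇒ V ∝ T: P₃ = P₂; V₃ = V₂·(T₃/T₂) = 6651 L.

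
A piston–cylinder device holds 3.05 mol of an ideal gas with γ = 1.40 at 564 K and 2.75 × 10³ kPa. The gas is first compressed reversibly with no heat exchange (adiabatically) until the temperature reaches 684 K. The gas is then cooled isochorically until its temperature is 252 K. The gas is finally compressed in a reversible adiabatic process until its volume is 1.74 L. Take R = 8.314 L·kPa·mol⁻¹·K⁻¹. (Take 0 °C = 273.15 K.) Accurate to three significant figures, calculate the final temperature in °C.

T₄ ≈ 48.8 °C

From PV = nRT: V₁ = nRT₁/P₁ = 5.201 L.
Adiabatic (γ = 1.40), T V^(γ−1) and P V^γ constant: P₂ = P₁·(T₂/T₁)^(γ/(γ−1)) = 5402 kPa; V₂ = V₁·(T₁/T₂)^(1/(γ−1)) = 3.211 L.
V constant ⇒ P ∝ T: V₃ = V₂; P₃ = P₂·(T₃/T₂) = 1990 kPa.
Reversible adiabatic, γ = 1.40: T₄ = T₃·(V₃/V₄)^(γ−1) = 322.0 K; P₄ = P₃·(V₃/V₄)^γ = 4692 kPa.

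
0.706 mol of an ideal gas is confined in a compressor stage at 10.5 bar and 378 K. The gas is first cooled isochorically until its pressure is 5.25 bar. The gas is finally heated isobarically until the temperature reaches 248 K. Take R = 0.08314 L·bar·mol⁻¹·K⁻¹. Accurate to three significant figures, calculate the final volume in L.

V₃ ≈ 2.77 L

From PV = nRT: V₁ = nRT₁/P₁ = 2.113 L.
Isochoric, so P/T is constant: V₂ = V₁; T₂ = T₁·(P₂/P₁) = 189.0 K.
P constant ⇒ V ∝ T: P₃ = P₂; V₃ = V₂·(T₃/T₂) = 2.773 L.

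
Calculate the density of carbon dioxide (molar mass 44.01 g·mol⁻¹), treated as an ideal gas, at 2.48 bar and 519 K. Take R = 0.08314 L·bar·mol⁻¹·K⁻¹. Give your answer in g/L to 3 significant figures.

ρ = PM/(RT) = (2.48 × 44.01) / (0.08314 × 519.0)

ρ ≈ 2.53 g/L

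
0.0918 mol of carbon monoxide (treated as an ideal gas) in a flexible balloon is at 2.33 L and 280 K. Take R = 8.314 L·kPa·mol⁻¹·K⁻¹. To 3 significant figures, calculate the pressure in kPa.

P ≈ 91.7 kPa

PV = nRT ⇒ P = nRT/V = (0.0918 × 8.314 × 280) / 2.33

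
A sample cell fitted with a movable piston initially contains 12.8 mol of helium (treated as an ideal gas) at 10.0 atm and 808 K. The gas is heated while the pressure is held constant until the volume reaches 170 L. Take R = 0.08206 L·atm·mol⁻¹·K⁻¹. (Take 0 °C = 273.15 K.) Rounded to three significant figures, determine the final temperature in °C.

T₂ ≈ 1.35e+03 °C

From PV = nRT: V₁ = nRT₁/P₁ = 84.87 L.
P constant ⇒ V ∝ T: P₂ = P₁; T₂ = T₁·(V₂/V₁) = 1618 K.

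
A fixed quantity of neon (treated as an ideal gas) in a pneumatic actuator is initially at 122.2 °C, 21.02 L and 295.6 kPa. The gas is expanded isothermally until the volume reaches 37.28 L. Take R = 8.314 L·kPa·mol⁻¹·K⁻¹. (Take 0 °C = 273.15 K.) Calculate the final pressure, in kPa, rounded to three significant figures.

P₂ ≈ 167 kPa

Convert: T₁ = 395.3 K.
T constant ⇒ Boyle's law P V = const: T₂ = T₁; P₂ = P₁·(V₁/V₂) = 166.7 kPa.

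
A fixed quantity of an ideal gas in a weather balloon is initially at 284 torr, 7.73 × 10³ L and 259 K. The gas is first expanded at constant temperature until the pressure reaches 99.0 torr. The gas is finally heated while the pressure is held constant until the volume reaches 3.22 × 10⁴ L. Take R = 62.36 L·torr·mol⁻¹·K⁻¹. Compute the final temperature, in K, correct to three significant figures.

T₃ ≈ 376 K

T constant ⇒ Boyle's law P V = const: T₂ = T₁; V₂ = V₁·(P₁/P₂) = 2.217e+04 L.
Isobaric, so V/T is constant: P₃ = P₂; T₃ = T₂·(V₃/V₂) = 376.1 K.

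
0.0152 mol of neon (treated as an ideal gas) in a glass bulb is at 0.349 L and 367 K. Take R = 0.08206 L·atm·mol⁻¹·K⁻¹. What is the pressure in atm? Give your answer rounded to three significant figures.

PV = nRT ⇒ P = nRT/V = (0.0152 × 0.08206 × 367) / 0.349

P ≈ 1.31 atm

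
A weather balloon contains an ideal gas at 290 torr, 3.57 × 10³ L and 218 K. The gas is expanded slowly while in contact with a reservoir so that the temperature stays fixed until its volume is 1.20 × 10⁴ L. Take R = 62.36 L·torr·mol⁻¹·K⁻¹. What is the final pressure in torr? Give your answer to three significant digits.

P₂ ≈ 86.3 torr

T constant ⇒ Boyle's law P V = const: T₂ = T₁; P₂ = P₁·(V₁/V₂) = 86.28 torr.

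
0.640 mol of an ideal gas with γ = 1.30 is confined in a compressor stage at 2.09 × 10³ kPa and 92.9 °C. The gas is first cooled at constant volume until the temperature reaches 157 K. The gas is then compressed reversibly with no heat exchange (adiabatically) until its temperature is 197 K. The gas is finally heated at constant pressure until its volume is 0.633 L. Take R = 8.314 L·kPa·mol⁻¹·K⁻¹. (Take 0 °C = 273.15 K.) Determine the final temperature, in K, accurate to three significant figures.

T₄ ≈ 285 K

Convert: T₁ = 366.0 K.
From PV = nRT: V₁ = nRT₁/P₁ = 0.9319 L.
V constant ⇒ P ∝ T: V₂ = V₁; P₂ = P₁·(T₂/T₁) = 896.4 kPa.
Adiabatic (γ = 1.30), T V^(γ−1) and P V^γ constant: P₃ = P₂·(T₃/T₂)^(γ/(γ−1)) = 2397 kPa; V₃ = V₂·(T₂/T₃)^(1/(γ−1)) = 0.4373 L.
P constant ⇒ V ∝ T: P₄ = P₃; T₄ = T₃·(V₄/V₃) = 285.1 K.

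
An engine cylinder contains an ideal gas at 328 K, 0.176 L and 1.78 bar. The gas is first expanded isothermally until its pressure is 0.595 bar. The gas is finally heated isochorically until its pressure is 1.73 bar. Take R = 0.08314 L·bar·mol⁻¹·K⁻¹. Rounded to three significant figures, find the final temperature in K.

T₃ ≈ 954 K

Isothermal, so P V is constant: T₂ = T₁; V₂ = V₁·(P₁/P₂) = 0.5265 L.
Isochoric, so P/T is constant: V₃ = V₂; T₃ = T₂·(P₃/P₂) = 953.7 K.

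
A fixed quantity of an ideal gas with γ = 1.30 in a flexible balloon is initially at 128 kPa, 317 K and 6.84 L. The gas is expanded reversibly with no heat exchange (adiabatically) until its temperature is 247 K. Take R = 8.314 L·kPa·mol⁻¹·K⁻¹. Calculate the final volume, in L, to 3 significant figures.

Adiabatic (γ = 1.30), T V^(γ−1) and P V^γ constant: P₂ = P₁·(T₂/T₁)^(γ/(γ−1)) = 43.42 kPa; V₂ = V₁·(T₁/T₂)^(1/(γ−1)) = 15.71 L.

V₂ ≈ 15.7 L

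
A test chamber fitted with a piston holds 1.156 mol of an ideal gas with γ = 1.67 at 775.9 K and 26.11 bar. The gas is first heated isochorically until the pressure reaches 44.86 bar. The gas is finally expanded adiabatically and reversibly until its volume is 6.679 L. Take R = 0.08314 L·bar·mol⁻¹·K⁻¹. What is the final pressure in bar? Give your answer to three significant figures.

P₃ ≈ 10.9 bar

From PV = nRT: V₁ = nRT₁/P₁ = 2.856 L.
V constant ⇒ P ∝ T: V₂ = V₁; T₂ = T₁·(P₂/P₁) = 1333 K.
Adiabatic (γ = 1.67), T V^(γ−1) and P V^γ constant: T₃ = T₂·(V₂/V₃)^(γ−1) = 754.5 K; P₃ = P₂·(V₂/V₃)^γ = 10.86 bar.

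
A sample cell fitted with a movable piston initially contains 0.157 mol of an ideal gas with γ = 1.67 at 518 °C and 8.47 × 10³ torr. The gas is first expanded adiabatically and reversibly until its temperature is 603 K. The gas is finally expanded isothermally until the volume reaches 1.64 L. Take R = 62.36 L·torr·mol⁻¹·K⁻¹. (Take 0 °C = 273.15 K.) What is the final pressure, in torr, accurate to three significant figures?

P₃ ≈ 3.60e+03 torr

Convert: T₁ = 791.1 K.
From PV = nRT: V₁ = nRT₁/P₁ = 0.9145 L.
Reversible adiabatic, γ = 1.67: P₂ = P₁·(T₂/T₁)^(γ/(γ−1)) = 4304 torr; V₂ = V₁·(T₁/T₂)^(1/(γ−1)) = 1.372 L.
T constant ⇒ Boyle's law P V = const: T₃ = T₂; P₃ = P₂·(V₂/V₃) = 3600 torr.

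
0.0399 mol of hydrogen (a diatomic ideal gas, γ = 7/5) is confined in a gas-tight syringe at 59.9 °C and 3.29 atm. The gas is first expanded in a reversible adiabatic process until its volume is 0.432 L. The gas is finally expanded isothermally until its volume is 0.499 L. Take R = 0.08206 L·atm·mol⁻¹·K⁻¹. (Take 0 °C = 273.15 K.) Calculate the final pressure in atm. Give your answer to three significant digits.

P₃ ≈ 1.97 atm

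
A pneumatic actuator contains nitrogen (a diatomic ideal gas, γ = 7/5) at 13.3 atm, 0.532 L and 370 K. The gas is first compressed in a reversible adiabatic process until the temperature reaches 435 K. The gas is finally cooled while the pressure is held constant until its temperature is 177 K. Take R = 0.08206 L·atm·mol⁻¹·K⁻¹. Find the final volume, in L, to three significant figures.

V₃ ≈ 0.144 L

Reversible adiabatic, γ = 7/5: P₂ = P₁·(T₂/T₁)^(γ/(γ−1)) = 23.43 atm; V₂ = V₁·(T₁/T₂)^(1/(γ−1)) = 0.3550 L.
P constant ⇒ V ∝ T: P₃ = P₂; V₃ = V₂·(T₃/T₂) = 0.1444 L.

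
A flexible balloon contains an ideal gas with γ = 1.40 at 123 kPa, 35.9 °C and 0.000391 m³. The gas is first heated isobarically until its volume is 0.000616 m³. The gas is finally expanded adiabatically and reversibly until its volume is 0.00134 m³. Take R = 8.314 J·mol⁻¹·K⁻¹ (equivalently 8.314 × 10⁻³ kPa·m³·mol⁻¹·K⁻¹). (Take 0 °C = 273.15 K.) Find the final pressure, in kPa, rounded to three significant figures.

P₃ ≈ 41.4 kPa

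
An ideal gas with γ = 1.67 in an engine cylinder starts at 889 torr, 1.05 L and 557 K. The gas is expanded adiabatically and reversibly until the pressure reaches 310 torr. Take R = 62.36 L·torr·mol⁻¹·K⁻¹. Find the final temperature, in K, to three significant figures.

T₂ ≈ 365 K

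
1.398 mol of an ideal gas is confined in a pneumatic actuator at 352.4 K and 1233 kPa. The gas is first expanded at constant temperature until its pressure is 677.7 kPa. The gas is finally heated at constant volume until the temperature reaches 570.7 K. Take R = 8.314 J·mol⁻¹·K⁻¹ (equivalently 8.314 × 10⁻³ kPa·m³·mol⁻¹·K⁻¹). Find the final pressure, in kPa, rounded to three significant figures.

From PV = nRT: V₁ = nRT₁/P₁ = 0.003322 m³.
Isothermal, so P V is constant: T₂ = T₁; V₂ = V₁·(P₁/P₂) = 0.006044 m³.
Isochoric, so P/T is constant: V₃ = V₂; P₃ = P₂·(T₃/T₂) = 1098 kPa.

P₃ ≈ 1.10e+03 kPa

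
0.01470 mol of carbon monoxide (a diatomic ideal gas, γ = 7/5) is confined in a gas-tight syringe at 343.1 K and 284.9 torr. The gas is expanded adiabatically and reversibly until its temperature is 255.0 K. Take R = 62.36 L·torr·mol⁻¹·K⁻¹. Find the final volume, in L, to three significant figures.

V₂ ≈ 2.32 L

From PV = nRT: V₁ = nRT₁/P₁ = 1.104 L.
Adiabatic (γ = 7/5), T V^(γ−1) and P V^γ constant: P₂ = P₁·(T₂/T₁)^(γ/(γ−1)) = 100.8 torr; V₂ = V₁·(T₁/T₂)^(1/(γ−1)) = 2.318 L.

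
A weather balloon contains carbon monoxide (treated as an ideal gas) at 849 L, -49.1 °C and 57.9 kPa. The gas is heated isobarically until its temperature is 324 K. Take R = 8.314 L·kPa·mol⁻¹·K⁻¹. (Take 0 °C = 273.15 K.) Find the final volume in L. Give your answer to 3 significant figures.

V₂ ≈ 1.23e+03 L

Convert: T₁ = 224.0 K.
P constant ⇒ V ∝ T: P₂ = P₁; V₂ = V₁·(T₂/T₁) = 1228 L.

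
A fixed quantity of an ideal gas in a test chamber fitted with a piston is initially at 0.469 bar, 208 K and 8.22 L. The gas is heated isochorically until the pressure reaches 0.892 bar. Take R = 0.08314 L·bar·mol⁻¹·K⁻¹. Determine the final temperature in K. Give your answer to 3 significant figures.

V constant ⇒ P ∝ T: V₂ = V₁; T₂ = T₁·(P₂/P₁) = 395.6 K.

T₂ ≈ 396 K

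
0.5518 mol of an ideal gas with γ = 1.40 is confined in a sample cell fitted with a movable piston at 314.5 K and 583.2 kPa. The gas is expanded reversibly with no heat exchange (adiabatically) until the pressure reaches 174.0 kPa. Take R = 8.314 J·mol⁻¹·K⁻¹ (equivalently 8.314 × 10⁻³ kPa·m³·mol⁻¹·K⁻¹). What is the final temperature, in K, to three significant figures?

T₂ ≈ 223 K

From PV = nRT: V₁ = nRT₁/P₁ = 0.002474 m³.
Adiabatic (γ = 1.40), T V^(γ−1) and P V^γ constant: T₂ = T₁·(P₂/P₁)^((γ−1)/γ) = 222.6 K; V₂ = V₁·(P₁/P₂)^(1/γ) = 0.005869 m³.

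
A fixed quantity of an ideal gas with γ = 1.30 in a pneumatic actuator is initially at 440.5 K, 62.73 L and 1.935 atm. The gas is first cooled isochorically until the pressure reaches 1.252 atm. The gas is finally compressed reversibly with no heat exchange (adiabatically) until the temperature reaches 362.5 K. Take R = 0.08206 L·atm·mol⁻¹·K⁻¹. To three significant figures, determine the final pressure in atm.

V constant ⇒ P ∝ T: V₂ = V₁; T₂ = T₁·(P₂/P₁) = 285.0 K.
Adiabatic (γ = 1.30), T V^(γ−1) and P V^γ constant: P₃ = P₂·(T₃/T₂)^(γ/(γ−1)) = 3.550 atm; V₃ = V₂·(T₂/T₃)^(1/(γ−1)) = 28.14 L.

P₃ ≈ 3.55 atm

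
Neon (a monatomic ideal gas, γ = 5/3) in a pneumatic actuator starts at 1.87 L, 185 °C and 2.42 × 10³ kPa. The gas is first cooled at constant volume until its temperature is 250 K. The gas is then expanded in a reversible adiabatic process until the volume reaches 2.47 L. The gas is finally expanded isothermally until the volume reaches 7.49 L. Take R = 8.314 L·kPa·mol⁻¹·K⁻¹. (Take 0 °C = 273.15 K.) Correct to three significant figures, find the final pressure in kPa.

P₄ ≈ 274 kPa

Convert: T₁ = 458.1 K.
Isochoric, so P/T is constant: V₂ = V₁; P₂ = P₁·(T₂/T₁) = 1321 kPa.
Reversible adiabatic, γ = 5/3: T₃ = T₂·(V₂/V₃)^(γ−1) = 207.7 K; P₃ = P₂·(V₂/V₃)^γ = 830.5 kPa.
Isothermal, so P V is constant: T₄ = T₃; P₄ = P₃·(V₃/V₄) = 273.9 kPa.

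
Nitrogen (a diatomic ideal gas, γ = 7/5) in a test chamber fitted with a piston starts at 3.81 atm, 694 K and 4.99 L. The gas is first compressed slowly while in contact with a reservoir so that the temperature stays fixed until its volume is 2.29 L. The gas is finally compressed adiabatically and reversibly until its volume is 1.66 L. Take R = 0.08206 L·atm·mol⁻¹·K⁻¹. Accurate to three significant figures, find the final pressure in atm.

Isothermal, so P V is constant: T₂ = T₁; P₂ = P₁·(V₁/V₂) = 8.302 atm.
Reversible adiabatic, γ = 7/5: T₃ = T₂·(V₂/V₃)^(γ−1) = 789.3 K; P₃ = P₂·(V₂/V₃)^γ = 13.03 atm.

P₃ ≈ 13.0 atm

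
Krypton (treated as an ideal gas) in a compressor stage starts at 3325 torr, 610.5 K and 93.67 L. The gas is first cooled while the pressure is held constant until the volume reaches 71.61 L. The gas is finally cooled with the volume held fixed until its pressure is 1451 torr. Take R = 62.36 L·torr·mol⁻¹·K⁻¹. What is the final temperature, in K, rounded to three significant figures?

T₃ ≈ 204 K

P constant ⇒ V ∝ T: P₂ = P₁; T₂ = T₁·(V₂/V₁) = 466.7 K.
V constant ⇒ P ∝ T: V₃ = V₂; T₃ = T₂·(P₃/P₂) = 203.7 K.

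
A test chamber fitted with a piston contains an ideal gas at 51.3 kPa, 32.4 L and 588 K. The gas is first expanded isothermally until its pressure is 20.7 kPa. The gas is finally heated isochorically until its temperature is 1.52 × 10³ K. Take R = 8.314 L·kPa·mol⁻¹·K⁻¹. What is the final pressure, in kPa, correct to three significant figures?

P₃ ≈ 53.5 kPa

T constant ⇒ Boyle's law P V = const: T₂ = T₁; V₂ = V₁·(P₁/P₂) = 80.30 L.
V constant ⇒ P ∝ T: V₃ = V₂; P₃ = P₂·(T₃/T₂) = 53.51 kPa.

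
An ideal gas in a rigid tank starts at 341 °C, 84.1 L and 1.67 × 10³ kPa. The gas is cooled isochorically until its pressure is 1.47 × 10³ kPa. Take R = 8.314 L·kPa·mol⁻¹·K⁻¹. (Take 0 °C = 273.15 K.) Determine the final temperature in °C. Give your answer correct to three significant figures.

T₂ ≈ 267 °C

Convert: T₁ = 614.1 K.
V constant ⇒ P ∝ T: V₂ = V₁; T₂ = T₁·(P₂/P₁) = 540.6 K.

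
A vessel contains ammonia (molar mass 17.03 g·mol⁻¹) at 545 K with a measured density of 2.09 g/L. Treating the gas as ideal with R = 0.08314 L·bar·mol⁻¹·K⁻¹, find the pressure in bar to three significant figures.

ρ = PM/(RT) ⇒ P = ρRT/M = (2.09 × 0.08314 × 545.0) / 17.03

P ≈ 5.56 bar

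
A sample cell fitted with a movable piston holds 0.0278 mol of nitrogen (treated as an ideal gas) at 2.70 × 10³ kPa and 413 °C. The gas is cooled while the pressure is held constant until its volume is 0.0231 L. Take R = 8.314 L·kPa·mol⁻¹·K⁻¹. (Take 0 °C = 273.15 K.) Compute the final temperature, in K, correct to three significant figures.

T₂ ≈ 270 K

Convert: T₁ = 686.1 K.
From PV = nRT: V₁ = nRT₁/P₁ = 0.05874 L.
Isobaric, so V/T is constant: P₂ = P₁; T₂ = T₁·(V₂/V₁) = 269.8 K.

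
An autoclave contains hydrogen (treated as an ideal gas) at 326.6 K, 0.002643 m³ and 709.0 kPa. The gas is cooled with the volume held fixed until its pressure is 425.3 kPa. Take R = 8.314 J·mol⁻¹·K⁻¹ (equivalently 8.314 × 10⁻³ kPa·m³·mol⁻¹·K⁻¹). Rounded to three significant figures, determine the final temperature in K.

V constant ⇒ P ∝ T: V₂ = V₁; T₂ = T₁·(P₂/P₁) = 195.9 K.

T₂ ≈ 196 K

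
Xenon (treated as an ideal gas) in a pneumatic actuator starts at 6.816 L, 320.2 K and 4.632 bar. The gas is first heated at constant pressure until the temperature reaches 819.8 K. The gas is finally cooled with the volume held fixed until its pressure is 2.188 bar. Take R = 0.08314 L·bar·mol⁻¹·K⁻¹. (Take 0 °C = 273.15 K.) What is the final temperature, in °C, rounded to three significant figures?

T₃ ≈ 114 °C

Isobaric, so V/T is constant: P₂ = P₁; V₂ = V₁·(T₂/T₁) = 17.45 L.
V constant ⇒ P ∝ T: V₃ = V₂; T₃ = T₂·(P₃/P₂) = 387.2 K.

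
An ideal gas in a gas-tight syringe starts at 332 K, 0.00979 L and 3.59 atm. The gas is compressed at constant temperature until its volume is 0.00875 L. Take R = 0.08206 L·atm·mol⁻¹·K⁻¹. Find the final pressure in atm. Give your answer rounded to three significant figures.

Isothermal, so P V is constant: T₂ = T₁; P₂ = P₁·(V₁/V₂) = 4.017 atm.

P₂ ≈ 4.02 atm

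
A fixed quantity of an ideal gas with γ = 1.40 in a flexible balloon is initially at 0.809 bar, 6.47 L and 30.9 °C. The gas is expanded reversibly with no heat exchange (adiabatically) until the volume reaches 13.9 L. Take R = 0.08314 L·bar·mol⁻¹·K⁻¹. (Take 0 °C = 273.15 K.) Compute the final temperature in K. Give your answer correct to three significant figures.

Convert: T₁ = 304.0 K.
Reversible adiabatic, γ = 1.40: T₂ = T₁·(V₁/V₂)^(γ−1) = 223.9 K; P₂ = P₁·(V₁/V₂)^γ = 0.2773 bar.

T₂ ≈ 224 K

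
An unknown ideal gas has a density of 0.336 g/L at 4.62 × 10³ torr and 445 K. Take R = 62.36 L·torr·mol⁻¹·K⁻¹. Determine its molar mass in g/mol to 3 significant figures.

M ≈ 2.02 g/mol

ρ = PM/(RT) ⇒ M = ρRT/P = (0.336 × 62.36 × 445.0) / 4.62e+03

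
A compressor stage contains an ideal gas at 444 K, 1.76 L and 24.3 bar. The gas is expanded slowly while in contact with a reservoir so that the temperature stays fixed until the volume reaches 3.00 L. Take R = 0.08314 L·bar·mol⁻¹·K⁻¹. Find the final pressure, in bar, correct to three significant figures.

P₂ ≈ 14.3 bar

T constant ⇒ Boyle's law P V = const: T₂ = T₁; P₂ = P₁·(V₁/V₂) = 14.26 bar.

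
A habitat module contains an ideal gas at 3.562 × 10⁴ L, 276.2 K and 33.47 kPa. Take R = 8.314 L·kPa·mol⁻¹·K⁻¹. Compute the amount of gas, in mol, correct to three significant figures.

n ≈ 519 mol

PV = nRT ⇒ n = PV/(RT) = (33.47 × 3.562e+04) / (8.314 × 276.2)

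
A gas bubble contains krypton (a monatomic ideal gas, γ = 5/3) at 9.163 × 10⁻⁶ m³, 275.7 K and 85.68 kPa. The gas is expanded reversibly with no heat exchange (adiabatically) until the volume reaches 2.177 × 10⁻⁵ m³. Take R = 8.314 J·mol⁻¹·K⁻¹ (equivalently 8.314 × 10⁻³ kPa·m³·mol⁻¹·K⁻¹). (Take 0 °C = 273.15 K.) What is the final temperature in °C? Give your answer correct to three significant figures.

Reversible adiabatic, γ = 5/3: T₂ = T₁·(V₁/V₂)^(γ−1) = 154.8 K; P₂ = P₁·(V₁/V₂)^γ = 20.25 kPa.

T₂ ≈ -118 °C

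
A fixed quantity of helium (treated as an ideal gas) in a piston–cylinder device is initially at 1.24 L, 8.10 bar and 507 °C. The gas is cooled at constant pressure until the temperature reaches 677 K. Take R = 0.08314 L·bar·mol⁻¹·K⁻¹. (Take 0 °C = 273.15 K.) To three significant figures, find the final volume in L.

V₂ ≈ 1.08 L

Convert: T₁ = 780.1 K.
Isobaric, so V/T is constant: P₂ = P₁; V₂ = V₁·(T₂/T₁) = 1.076 L.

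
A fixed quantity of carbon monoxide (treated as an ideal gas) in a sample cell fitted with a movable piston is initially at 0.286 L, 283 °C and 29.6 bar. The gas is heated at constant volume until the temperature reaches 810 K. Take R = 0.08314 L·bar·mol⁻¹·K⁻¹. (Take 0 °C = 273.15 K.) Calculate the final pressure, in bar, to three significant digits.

P₂ ≈ 43.1 bar

Convert: T₁ = 556.1 K.
Isochoric, so P/T is constant: V₂ = V₁; P₂ = P₁·(T₂/T₁) = 43.11 bar.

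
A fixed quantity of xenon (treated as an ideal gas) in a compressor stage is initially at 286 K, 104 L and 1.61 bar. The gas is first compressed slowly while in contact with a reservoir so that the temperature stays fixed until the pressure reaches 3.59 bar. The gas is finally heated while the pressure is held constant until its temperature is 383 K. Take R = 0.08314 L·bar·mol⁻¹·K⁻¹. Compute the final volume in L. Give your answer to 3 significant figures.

T constant ⇒ Boyle's law P V = const: T₂ = T₁; V₂ = V₁·(P₁/P₂) = 46.64 L.
Isobaric, so V/T is constant: P₃ = P₂; V₃ = V₂·(T₃/T₂) = 62.46 L.

V₃ ≈ 62.5 L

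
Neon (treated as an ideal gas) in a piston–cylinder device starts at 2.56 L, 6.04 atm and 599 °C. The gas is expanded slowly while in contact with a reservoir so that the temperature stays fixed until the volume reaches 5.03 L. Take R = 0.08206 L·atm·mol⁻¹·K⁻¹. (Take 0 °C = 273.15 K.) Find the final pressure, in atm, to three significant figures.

Convert: T₁ = 872.1 K.
T constant ⇒ Boyle's law P V = const: T₂ = T₁; P₂ = P₁·(V₁/V₂) = 3.074 atm.

P₂ ≈ 3.07 atm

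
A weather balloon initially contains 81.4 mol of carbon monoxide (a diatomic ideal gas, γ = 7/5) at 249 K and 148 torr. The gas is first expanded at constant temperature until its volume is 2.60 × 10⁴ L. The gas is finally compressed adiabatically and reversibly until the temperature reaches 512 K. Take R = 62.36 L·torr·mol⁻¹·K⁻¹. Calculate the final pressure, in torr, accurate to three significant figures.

P₃ ≈ 606 torr

From PV = nRT: V₁ = nRT₁/P₁ = 8540 L.
Isothermal, so P V is constant: T₂ = T₁; P₂ = P₁·(V₁/V₂) = 48.61 torr.
Adiabatic (γ = 7/5), T V^(γ−1) and P V^γ constant: P₃ = P₂·(T₃/T₂)^(γ/(γ−1)) = 606.0 torr; V₃ = V₂·(T₂/T₃)^(1/(γ−1)) = 4288 L.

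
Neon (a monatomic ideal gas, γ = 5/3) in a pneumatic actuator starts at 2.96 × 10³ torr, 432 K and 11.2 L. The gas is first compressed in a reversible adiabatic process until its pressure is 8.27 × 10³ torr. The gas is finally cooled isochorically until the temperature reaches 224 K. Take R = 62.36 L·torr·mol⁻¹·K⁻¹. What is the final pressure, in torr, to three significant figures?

P₃ ≈ 2.84e+03 torr

Reversible adiabatic, γ = 5/3: T₂ = T₁·(P₂/P₁)^((γ−1)/γ) = 651.6 K; V₂ = V₁·(P₁/P₂)^(1/γ) = 6.046 L.
Isochoric, so P/T is constant: V₃ = V₂; P₃ = P₂·(T₃/T₂) = 2843 torr.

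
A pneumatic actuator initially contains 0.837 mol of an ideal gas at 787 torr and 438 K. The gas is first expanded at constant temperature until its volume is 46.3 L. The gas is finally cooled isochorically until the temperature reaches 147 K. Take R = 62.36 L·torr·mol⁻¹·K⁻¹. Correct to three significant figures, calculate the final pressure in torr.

P₃ ≈ 166 torr

From PV = nRT: V₁ = nRT₁/P₁ = 29.05 L.
T constant ⇒ Boyle's law P V = const: T₂ = T₁; P₂ = P₁·(V₁/V₂) = 493.8 torr.
V constant ⇒ P ∝ T: V₃ = V₂; P₃ = P₂·(T₃/T₂) = 165.7 torr.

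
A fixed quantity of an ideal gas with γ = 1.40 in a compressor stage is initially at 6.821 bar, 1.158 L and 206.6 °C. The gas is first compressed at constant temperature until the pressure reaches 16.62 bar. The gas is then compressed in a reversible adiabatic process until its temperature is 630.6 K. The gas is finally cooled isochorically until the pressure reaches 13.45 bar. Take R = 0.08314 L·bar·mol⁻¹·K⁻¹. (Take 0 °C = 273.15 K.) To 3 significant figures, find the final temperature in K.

T₄ ≈ 196 K

Convert: T₁ = 479.8 K.
Isothermal, so P V is constant: T₂ = T₁; V₂ = V₁·(P₁/P₂) = 0.4753 L.
Adiabatic (γ = 1.40), T V^(γ−1) and P V^γ constant: P₃ = P₂·(T₃/T₂)^(γ/(γ−1)) = 43.27 bar; V₃ = V₂·(T₂/T₃)^(1/(γ−1)) = 0.2399 L.
Isochoric, so P/T is constant: V₄ = V₃; T₄ = T₃·(P₄/P₃) = 196.0 K.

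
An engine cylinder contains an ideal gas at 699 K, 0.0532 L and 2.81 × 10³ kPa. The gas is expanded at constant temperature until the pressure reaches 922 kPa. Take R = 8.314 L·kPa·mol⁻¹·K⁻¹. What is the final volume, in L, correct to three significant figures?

V₂ ≈ 0.162 L

Isothermal, so P V is constant: T₂ = T₁; V₂ = V₁·(P₁/P₂) = 0.1621 L.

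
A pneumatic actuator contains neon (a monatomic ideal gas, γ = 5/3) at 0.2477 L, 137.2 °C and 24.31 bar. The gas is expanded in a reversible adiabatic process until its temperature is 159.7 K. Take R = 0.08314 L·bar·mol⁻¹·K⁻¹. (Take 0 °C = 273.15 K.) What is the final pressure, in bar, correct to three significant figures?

Convert: T₁ = 410.3 K.
Adiabatic (γ = 5/3), T V^(γ−1) and P V^γ constant: P₂ = P₁·(T₂/T₁)^(γ/(γ−1)) = 2.297 bar; V₂ = V₁·(T₁/T₂)^(1/(γ−1)) = 1.020 L.

P₂ ≈ 2.30 bar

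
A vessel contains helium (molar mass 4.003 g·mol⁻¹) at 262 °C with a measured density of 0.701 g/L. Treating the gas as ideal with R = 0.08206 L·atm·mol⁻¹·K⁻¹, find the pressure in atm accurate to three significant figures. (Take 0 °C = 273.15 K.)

P ≈ 7.69 atm

ρ = PM/(RT) ⇒ P = ρRT/M = (0.701 × 0.08206 × 535.1) / 4.003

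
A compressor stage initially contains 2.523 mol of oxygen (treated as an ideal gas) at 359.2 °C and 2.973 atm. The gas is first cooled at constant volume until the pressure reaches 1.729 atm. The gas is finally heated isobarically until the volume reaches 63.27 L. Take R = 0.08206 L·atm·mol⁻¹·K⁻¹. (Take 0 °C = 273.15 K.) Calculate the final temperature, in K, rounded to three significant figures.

T₃ ≈ 528 K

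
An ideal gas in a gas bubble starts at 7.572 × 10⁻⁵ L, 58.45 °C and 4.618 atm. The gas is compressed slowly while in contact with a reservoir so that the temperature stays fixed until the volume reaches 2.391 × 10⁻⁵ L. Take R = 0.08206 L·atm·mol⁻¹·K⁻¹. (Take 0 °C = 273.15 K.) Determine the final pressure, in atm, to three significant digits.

P₂ ≈ 14.6 atm

Convert: T₁ = 331.6 K.
T constant ⇒ Boyle's law P V = const: T₂ = T₁; P₂ = P₁·(V₁/V₂) = 14.62 atm.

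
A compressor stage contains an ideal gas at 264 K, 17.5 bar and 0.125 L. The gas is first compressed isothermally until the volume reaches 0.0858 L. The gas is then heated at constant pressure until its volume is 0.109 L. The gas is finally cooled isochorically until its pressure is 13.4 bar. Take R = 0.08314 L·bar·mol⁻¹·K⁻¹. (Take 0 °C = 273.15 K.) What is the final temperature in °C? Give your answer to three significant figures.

T₄ ≈ -96.9 °C

Isothermal, so P V is constant: T₂ = T₁; P₂ = P₁·(V₁/V₂) = 25.50 bar.
P constant ⇒ V ∝ T: P₃ = P₂; T₃ = T₂·(V₃/V₂) = 335.4 K.
V constant ⇒ P ∝ T: V₄ = V₃; T₄ = T₃·(P₄/P₃) = 176.3 K.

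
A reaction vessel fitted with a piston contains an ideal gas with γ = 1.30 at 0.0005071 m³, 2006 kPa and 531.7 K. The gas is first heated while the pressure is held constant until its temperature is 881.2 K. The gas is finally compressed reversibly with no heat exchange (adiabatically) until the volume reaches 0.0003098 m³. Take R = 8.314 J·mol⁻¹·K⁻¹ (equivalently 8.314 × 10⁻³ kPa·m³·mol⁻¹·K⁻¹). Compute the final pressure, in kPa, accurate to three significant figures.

P₃ ≈ 7.34e+03 kPa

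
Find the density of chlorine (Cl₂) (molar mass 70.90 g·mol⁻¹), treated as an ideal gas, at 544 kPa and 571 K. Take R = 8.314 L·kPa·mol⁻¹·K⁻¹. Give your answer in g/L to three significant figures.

ρ = PM/(RT) = (544 × 70.90) / (8.314 × 571.0)

ρ ≈ 8.12 g/L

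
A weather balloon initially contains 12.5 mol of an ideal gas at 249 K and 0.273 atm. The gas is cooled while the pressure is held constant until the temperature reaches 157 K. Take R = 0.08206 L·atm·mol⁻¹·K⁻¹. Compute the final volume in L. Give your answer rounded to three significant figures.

V₂ ≈ 590 L

From PV = nRT: V₁ = nRT₁/P₁ = 935.6 L.
P constant ⇒ V ∝ T: P₂ = P₁; V₂ = V₁·(T₂/T₁) = 589.9 L.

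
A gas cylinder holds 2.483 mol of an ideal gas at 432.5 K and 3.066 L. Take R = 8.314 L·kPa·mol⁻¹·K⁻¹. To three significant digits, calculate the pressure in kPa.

P ≈ 2.91e+03 kPa

PV = nRT ⇒ P = nRT/V = (2.483 × 8.314 × 432.5) / 3.066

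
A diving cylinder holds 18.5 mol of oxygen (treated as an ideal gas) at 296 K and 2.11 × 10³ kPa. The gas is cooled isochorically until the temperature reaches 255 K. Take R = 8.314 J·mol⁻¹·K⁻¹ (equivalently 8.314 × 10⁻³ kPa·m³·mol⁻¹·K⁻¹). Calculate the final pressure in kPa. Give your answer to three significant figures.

P₂ ≈ 1.82e+03 kPa

From PV = nRT: V₁ = nRT₁/P₁ = 0.02158 m³.
V constant ⇒ P ∝ T: V₂ = V₁; P₂ = P₁·(T₂/T₁) = 1818 kPa.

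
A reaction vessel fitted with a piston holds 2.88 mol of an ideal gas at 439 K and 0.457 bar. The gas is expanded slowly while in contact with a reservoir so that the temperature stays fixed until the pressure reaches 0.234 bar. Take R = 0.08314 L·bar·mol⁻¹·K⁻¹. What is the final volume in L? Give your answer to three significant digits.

V₂ ≈ 449 L

From PV = nRT: V₁ = nRT₁/P₁ = 230.0 L.
T constant ⇒ Boyle's law P V = const: T₂ = T₁; V₂ = V₁·(P₁/P₂) = 449.2 L.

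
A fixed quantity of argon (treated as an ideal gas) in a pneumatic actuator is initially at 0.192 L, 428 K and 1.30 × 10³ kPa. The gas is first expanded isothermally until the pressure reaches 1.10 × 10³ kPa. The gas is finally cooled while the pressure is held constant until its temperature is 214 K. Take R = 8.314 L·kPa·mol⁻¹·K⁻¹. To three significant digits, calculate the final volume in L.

T constant ⇒ Boyle's law P V = const: T₂ = T₁; V₂ = V₁·(P₁/P₂) = 0.2269 L.
P constant ⇒ V ∝ T: P₃ = P₂; V₃ = V₂·(T₃/T₂) = 0.1135 L.

V₃ ≈ 0.113 L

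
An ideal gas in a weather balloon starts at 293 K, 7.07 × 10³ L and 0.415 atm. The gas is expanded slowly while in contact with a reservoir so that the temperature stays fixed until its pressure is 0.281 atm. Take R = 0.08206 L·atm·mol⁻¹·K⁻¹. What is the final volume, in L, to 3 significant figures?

T constant ⇒ Boyle's law P V = const: T₂ = T₁; V₂ = V₁·(P₁/P₂) = 1.044e+04 L.

V₂ ≈ 1.04e+04 L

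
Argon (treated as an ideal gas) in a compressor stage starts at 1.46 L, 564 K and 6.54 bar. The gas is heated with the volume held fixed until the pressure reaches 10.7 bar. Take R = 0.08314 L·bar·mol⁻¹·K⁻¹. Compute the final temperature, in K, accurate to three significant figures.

T₂ ≈ 923 K

V constant ⇒ P ∝ T: V₂ = V₁; T₂ = T₁·(P₂/P₁) = 922.8 K.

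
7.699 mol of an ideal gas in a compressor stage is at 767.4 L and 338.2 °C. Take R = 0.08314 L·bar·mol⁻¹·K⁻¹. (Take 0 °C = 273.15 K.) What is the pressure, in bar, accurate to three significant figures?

P ≈ 0.510 bar

Convert: T = 611.35 K.
PV = nRT ⇒ P = nRT/V = (7.699 × 0.08314 × 611.35) / 767.4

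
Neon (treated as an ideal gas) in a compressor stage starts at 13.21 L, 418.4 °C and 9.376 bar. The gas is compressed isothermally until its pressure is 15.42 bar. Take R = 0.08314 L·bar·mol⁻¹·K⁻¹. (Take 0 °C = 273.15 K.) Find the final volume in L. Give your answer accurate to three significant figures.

Convert: T₁ = 691.5 K.
T constant ⇒ Boyle's law P V = const: T₂ = T₁; V₂ = V₁·(P₁/P₂) = 8.032 L.

V₂ ≈ 8.03 L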